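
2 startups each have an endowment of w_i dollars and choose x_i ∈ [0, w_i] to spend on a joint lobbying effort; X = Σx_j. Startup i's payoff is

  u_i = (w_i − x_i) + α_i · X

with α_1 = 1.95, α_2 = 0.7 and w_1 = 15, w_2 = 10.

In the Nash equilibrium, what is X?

15

∂u_i/∂x_i = α_i − 1, so startup i contributes w_i if α_i > 1, else 0.
α_i > 1 for i ∈ {1}; NE contributions (15, 0), X = 15.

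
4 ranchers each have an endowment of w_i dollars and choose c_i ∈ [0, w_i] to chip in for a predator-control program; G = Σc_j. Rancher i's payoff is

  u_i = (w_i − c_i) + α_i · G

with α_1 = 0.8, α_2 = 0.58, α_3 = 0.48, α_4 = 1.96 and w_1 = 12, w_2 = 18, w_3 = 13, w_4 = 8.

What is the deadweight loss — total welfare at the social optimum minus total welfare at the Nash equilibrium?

∂u_i/∂c_i = α_i − 1, so rancher i contributes w_i if α_i > 1, else 0.
α_i > 1 for i ∈ {4}; NE contributions (0, 0, 0, 8), G = 8.
W^NE = Σw_i − G^NE + (Σα_i)·G^NE = 51 + 2.82·8 = 73.56.
Planner: ∂(Σu_j)/∂c_i = Σα_j − 1 = 2.82 > 0, so everyone contributes w_i; G^SO = 51, W^SO = 51 + 2.82·51 = 194.82.
Deadweight loss = 121.26.

121.26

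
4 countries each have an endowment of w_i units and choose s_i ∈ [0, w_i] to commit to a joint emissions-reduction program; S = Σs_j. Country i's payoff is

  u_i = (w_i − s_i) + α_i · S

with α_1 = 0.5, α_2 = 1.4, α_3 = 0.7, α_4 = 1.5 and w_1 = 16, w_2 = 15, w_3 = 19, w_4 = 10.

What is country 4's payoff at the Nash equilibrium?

∂u_i/∂s_i = α_i − 1, so country i contributes w_i if α_i > 1, else 0.
α_i > 1 for i ∈ {2, 4}; NE contributions (0, 15, 0, 10), S = 25.
u_4 = (10 − 10) + 1.5·25 = 37.5.

37.5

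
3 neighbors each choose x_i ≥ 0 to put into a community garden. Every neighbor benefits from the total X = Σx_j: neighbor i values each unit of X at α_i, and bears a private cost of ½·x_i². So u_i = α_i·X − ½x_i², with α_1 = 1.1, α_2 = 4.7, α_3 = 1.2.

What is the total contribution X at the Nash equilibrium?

7

Neighbor i's FOC: ∂u_i/∂x_i = α_i − x_i = 0, so x_i* = α_i.
NE contributions = (1.1, 4.7, 1.2); X = 7.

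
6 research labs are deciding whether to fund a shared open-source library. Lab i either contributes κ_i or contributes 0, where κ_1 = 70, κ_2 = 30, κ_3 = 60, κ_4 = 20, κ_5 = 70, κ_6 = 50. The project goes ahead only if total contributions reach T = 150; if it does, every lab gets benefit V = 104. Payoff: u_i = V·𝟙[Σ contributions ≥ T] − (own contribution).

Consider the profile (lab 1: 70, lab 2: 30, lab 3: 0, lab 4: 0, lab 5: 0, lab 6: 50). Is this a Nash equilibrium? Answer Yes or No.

Yes

Total = 150 ≥ 150: provided.
Lab 1 (pledges 70, payoff 34): dropping to 0 → total 80, payoff 0. No gain.
Lab 2 (pledges 30, payoff 74): dropping to 0 → total 120, payoff 0. No gain.
Lab 3 (pledges 0, payoff 104): pledging 60 → total 210, payoff 44. No gain.
Lab 4 (pledges 0, payoff 104): pledging 20 → total 170, payoff 84. No gain.
Lab 5 (pledges 0, payoff 104): pledging 70 → total 220, payoff 34. No gain.
Lab 6 (pledges 50, payoff 54): dropping to 0 → total 100, payoff 0. No gain.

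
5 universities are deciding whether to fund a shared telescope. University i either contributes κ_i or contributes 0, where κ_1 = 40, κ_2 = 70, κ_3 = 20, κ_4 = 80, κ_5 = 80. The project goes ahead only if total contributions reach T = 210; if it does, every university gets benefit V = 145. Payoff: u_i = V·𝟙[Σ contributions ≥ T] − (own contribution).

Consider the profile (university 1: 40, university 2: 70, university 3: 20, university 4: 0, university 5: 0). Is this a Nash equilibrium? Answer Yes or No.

Total = 130 < 210: not provided.
University 1 (pledges 40, payoff -40): dropping to 0 → total 90, payoff 0. Profitable deviation.

No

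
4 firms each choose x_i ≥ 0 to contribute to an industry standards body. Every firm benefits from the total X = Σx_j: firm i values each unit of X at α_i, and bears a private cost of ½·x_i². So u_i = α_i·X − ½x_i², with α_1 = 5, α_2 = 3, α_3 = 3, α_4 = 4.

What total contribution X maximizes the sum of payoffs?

60

Planner FOC: ∂(Σu_j)/∂x_i = (Σα_j) − x_i = 0, so x_i^SO = Σα_j = 15 for every i; X^SO = 60.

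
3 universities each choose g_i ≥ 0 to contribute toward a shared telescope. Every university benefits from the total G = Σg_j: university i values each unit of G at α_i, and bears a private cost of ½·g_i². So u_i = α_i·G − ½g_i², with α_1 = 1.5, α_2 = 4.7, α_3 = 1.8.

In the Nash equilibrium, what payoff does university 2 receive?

26.555

University i's FOC: ∂u_i/∂g_i = α_i − g_i = 0, so g_i* = α_i.
NE contributions = (1.5, 4.7, 1.8); G = 8.
u_2 = α_2·G − ½·(g_2)² = 4.7·8 − ½·4.7² = 26.555.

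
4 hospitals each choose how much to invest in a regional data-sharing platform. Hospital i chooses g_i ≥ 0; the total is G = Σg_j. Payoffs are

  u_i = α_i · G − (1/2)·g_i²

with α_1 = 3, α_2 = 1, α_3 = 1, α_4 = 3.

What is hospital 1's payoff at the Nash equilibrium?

Hospital i's FOC: ∂u_i/∂g_i = α_i − g_i = 0, so g_i* = α_i.
NE contributions = (3, 1, 1, 3); G = 8.
u_1 = α_1·G − ½·(g_1)² = 3·8 − ½·3² = 19.5.

19.5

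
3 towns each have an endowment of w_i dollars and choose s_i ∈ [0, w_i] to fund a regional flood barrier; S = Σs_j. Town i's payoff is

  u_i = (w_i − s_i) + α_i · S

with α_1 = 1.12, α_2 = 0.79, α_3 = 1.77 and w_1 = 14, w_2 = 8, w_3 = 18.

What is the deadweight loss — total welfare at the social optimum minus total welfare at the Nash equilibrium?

21.44

∂u_i/∂s_i = α_i − 1, so town i contributes w_i if α_i > 1, else 0.
α_i > 1 for i ∈ {1, 3}; NE contributions (14, 0, 18), S = 32.
W^NE = Σw_i − S^NE + (Σα_i)·S^NE = 40 + 2.68·32 = 125.76.
Planner: ∂(Σu_j)/∂s_i = Σα_j − 1 = 2.68 > 0, so everyone contributes w_i; S^SO = 40, W^SO = 40 + 2.68·40 = 147.2.
Deadweight loss = 21.44.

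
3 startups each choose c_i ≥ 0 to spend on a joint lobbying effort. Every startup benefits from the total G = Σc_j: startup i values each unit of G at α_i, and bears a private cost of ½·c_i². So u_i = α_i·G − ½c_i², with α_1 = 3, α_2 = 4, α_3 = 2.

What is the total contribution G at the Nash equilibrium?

Startup i's FOC: ∂u_i/∂c_i = α_i − c_i = 0, so c_i* = α_i.
NE contributions = (3, 4, 2); G = 9.

9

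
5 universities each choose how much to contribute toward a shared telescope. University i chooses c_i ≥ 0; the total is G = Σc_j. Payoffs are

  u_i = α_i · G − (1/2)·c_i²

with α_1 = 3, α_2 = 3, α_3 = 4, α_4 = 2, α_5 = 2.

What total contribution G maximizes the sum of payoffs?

70

Planner FOC: ∂(Σu_j)/∂c_i = (Σα_j) − c_i = 0, so c_i^SO = Σα_j = 14 for every i; G^SO = 70.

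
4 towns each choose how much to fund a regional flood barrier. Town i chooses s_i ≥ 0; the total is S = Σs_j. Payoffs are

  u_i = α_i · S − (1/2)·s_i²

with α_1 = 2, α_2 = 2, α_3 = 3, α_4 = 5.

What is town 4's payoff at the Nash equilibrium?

47.5

Town i's FOC: ∂u_i/∂s_i = α_i − s_i = 0, so s_i* = α_i.
NE contributions = (2, 2, 3, 5); S = 12.
u_4 = α_4·S − ½·(s_4)² = 5·12 − ½·5² = 47.5.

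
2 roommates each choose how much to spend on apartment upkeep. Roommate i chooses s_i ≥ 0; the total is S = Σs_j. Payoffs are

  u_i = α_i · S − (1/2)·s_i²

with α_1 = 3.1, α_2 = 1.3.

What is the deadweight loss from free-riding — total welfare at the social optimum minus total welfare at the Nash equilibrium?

Roommate i's FOC: ∂u_i/∂s_i = α_i − s_i = 0, so s_i* = α_i.
NE contributions = (3.1, 1.3); S = 4.4.
W^NE = (Σα)·S − ½Σα_i² = 4.4² − ½·11.3 = 13.71.
Planner sets s_i = Σα_j = 4.4 for every i, so S^SO = 2·4.4 = 8.8.
W^SO = (Σα)·S^SO − ½·2·(Σα)² = (2/2)·4.4² = 19.36.
Deadweight loss = W^SO − W^NE = 5.65.

5.65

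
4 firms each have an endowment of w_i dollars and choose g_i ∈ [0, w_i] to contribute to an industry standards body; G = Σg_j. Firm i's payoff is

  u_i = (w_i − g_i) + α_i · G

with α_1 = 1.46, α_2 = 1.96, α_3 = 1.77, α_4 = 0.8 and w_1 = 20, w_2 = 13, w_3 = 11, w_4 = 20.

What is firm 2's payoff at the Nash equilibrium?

∂u_i/∂g_i = α_i − 1, so firm i contributes w_i if α_i > 1, else 0.
α_i > 1 for i ∈ {1, 2, 3}; NE contributions (20, 13, 11, 0), G = 44.
u_2 = (13 − 13) + 1.96·44 = 86.24.

86.24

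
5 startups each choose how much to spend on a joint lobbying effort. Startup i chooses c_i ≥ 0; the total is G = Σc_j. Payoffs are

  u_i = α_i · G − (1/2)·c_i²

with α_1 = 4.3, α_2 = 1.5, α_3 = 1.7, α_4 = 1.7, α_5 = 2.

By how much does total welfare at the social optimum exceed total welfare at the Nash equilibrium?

203.42

Startup i's FOC: ∂u_i/∂c_i = α_i − c_i = 0, so c_i* = α_i.
NE contributions = (4.3, 1.5, 1.7, 1.7, 2); G = 11.2.
W^NE = (Σα)·G − ½Σα_i² = 11.2² − ½·30.52 = 110.18.
Planner sets c_i = Σα_j = 11.2 for every i, so G^SO = 5·11.2 = 56.
W^SO = (Σα)·G^SO − ½·5·(Σα)² = (5/2)·11.2² = 313.6.
Deadweight loss = W^SO − W^NE = 203.42.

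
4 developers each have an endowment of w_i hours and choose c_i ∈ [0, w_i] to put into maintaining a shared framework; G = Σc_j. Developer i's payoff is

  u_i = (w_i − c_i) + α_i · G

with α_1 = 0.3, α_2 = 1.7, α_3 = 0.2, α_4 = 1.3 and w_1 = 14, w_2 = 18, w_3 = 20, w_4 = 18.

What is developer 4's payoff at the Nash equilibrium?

46.8

∂u_i/∂c_i = α_i − 1, so developer i contributes w_i if α_i > 1, else 0.
α_i > 1 for i ∈ {2, 4}; NE contributions (0, 18, 0, 18), G = 36.
u_4 = (18 − 18) + 1.3·36 = 46.8.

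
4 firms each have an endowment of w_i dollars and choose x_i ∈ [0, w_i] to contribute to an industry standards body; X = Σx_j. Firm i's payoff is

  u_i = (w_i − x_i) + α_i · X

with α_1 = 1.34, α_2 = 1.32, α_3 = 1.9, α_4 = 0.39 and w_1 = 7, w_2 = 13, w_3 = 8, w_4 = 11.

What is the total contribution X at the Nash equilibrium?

∂u_i/∂x_i = α_i − 1, so firm i contributes w_i if α_i > 1, else 0.
α_i > 1 for i ∈ {1, 2, 3}; NE contributions (7, 13, 8, 0), X = 28.

28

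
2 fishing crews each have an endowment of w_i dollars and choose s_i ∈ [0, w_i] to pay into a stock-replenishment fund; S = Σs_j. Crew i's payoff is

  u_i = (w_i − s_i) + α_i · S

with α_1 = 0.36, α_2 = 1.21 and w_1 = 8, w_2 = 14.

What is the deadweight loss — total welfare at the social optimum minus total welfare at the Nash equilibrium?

4.56

∂u_i/∂s_i = α_i − 1, so crew i contributes w_i if α_i > 1, else 0.
α_i > 1 for i ∈ {2}; NE contributions (0, 14), S = 14.
W^NE = Σw_i − S^NE + (Σα_i)·S^NE = 22 + 0.57·14 = 29.98.
Planner: ∂(Σu_j)/∂s_i = Σα_j − 1 = 0.57 > 0, so everyone contributes w_i; S^SO = 22, W^SO = 22 + 0.57·22 = 34.54.
Deadweight loss = 4.56.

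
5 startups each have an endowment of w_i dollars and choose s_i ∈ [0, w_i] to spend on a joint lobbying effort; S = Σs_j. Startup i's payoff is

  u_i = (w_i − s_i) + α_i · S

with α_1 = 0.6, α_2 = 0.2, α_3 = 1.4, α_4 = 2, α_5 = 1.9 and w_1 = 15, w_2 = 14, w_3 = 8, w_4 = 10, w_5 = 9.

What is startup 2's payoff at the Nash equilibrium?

19.4

∂u_i/∂s_i = α_i − 1, so startup i contributes w_i if α_i > 1, else 0.
α_i > 1 for i ∈ {3, 4, 5}; NE contributions (0, 0, 8, 10, 9), S = 27.
u_2 = (14 − 0) + 0.2·27 = 19.4.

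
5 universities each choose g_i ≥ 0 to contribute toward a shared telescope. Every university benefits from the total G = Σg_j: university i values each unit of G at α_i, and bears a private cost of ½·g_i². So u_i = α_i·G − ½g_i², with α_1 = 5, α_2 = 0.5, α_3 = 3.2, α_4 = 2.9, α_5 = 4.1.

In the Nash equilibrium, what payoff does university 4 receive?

41.325

University i's FOC: ∂u_i/∂g_i = α_i − g_i = 0, so g_i* = α_i.
NE contributions = (5, 0.5, 3.2, 2.9, 4.1); G = 15.7.
u_4 = α_4·G − ½·(g_4)² = 2.9·15.7 − ½·2.9² = 41.325.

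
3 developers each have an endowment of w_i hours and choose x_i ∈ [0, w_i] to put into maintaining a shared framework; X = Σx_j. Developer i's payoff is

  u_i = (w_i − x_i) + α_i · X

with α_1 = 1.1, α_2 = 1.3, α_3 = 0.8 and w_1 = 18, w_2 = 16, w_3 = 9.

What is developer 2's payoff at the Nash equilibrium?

∂u_i/∂x_i = α_i − 1, so developer i contributes w_i if α_i > 1, else 0.
α_i > 1 for i ∈ {1, 2}; NE contributions (18, 16, 0), X = 34.
u_2 = (16 − 16) + 1.3·34 = 44.2.

44.2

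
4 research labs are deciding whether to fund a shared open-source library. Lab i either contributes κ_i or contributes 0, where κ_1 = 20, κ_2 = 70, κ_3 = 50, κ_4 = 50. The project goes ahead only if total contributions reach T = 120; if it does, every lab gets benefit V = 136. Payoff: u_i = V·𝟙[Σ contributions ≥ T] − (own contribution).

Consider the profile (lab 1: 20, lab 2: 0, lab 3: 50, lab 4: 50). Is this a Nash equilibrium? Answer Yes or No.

Yes

Total = 120 ≥ 120: provided.
Lab 1 (pledges 20, payoff 116): dropping to 0 → total 100, payoff 0. No gain.
Lab 2 (pledges 0, payoff 136): pledging 70 → total 190, payoff 66. No gain.
Lab 3 (pledges 50, payoff 86): dropping to 0 → total 70, payoff 0. No gain.
Lab 4 (pledges 50, payoff 86): dropping to 0 → total 70, payoff 0. No gain.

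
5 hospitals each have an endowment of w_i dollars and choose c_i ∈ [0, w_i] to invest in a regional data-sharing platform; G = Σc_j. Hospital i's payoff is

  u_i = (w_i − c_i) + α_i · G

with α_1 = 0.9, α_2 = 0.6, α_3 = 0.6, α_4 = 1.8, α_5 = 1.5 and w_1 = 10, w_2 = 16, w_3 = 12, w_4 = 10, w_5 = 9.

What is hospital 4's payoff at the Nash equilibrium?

∂u_i/∂c_i = α_i − 1, so hospital i contributes w_i if α_i > 1, else 0.
α_i > 1 for i ∈ {4, 5}; NE contributions (0, 0, 0, 10, 9), G = 19.
u_4 = (10 − 10) + 1.8·19 = 34.2.

34.2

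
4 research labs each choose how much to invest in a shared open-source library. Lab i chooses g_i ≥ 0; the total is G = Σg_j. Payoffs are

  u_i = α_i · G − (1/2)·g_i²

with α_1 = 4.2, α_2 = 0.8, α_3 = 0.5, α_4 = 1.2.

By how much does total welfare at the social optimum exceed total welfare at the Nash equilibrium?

54.875

Lab i's FOC: ∂u_i/∂g_i = α_i − g_i = 0, so g_i* = α_i.
NE contributions = (4.2, 0.8, 0.5, 1.2); G = 6.7.
W^NE = (Σα)·G − ½Σα_i² = 6.7² − ½·19.97 = 34.905.
Planner sets g_i = Σα_j = 6.7 for every i, so G^SO = 4·6.7 = 26.8.
W^SO = (Σα)·G^SO − ½·4·(Σα)² = (4/2)·6.7² = 89.78.
Deadweight loss = W^SO − W^NE = 54.875.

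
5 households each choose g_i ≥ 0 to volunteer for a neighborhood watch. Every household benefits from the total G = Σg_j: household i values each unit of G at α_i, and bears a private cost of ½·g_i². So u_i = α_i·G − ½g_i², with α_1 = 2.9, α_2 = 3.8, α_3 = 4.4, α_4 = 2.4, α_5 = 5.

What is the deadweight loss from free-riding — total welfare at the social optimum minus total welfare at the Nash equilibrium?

549.86

Household i's FOC: ∂u_i/∂g_i = α_i − g_i = 0, so g_i* = α_i.
NE contributions = (2.9, 3.8, 4.4, 2.4, 5); G = 18.5.
W^NE = (Σα)·G − ½Σα_i² = 18.5² − ½·72.97 = 305.765.
Planner sets g_i = Σα_j = 18.5 for every i, so G^SO = 5·18.5 = 92.5.
W^SO = (Σα)·G^SO − ½·5·(Σα)² = (5/2)·18.5² = 855.625.
Deadweight loss = W^SO − W^NE = 549.86.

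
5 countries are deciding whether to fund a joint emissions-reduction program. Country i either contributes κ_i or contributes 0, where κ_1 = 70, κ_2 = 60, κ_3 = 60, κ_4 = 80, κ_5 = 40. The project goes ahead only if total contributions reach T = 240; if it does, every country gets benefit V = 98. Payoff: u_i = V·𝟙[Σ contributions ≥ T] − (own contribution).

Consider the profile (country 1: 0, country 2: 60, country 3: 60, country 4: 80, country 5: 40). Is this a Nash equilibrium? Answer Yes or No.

Yes

Total = 240 ≥ 240: provided.
Country 1 (pledges 0, payoff 98): pledging 70 → total 310, payoff 28. No gain.
Country 2 (pledges 60, payoff 38): dropping to 0 → total 180, payoff 0. No gain.
Country 3 (pledges 60, payoff 38): dropping to 0 → total 180, payoff 0. No gain.
Country 4 (pledges 80, payoff 18): dropping to 0 → total 160, payoff 0. No gain.
Country 5 (pledges 40, payoff 58): dropping to 0 → total 200, payoff 0. No gain.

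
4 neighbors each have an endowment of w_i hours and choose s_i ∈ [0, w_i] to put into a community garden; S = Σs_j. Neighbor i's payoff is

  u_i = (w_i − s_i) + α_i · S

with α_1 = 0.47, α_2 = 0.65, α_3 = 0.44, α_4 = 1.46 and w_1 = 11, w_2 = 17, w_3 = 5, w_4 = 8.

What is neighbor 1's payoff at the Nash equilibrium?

∂u_i/∂s_i = α_i − 1, so neighbor i contributes w_i if α_i > 1, else 0.
α_i > 1 for i ∈ {4}; NE contributions (0, 0, 0, 8), S = 8.
u_1 = (11 − 0) + 0.47·8 = 14.76.

14.76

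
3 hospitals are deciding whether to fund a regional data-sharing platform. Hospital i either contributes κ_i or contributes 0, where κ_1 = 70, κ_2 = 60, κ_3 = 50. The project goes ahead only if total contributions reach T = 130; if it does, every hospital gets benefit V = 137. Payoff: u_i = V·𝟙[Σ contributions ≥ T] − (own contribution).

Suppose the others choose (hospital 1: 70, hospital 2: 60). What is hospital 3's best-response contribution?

0

Others' total = 130 ≥ 130; contributing adds cost 50 for no extra benefit.
Best response: 0.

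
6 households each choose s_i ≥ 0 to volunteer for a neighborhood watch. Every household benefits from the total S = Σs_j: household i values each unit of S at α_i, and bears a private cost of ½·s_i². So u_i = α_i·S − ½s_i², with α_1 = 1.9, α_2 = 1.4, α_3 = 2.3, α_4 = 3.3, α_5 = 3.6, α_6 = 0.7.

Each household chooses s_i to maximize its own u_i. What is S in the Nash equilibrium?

Household i's FOC: ∂u_i/∂s_i = α_i − s_i = 0, so s_i* = α_i.
NE contributions = (1.9, 1.4, 2.3, 3.3, 3.6, 0.7); S = 13.2.

13.2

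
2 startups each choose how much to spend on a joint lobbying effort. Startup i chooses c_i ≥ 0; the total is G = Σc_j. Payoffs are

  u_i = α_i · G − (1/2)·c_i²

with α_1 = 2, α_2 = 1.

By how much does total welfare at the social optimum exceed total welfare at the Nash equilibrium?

2.5

Startup i's FOC: ∂u_i/∂c_i = α_i − c_i = 0, so c_i* = α_i.
NE contributions = (2, 1); G = 3.
W^NE = (Σα)·G − ½Σα_i² = 3² − ½·5 = 6.5.
Planner sets c_i = Σα_j = 3 for every i, so G^SO = 2·3 = 6.
W^SO = (Σα)·G^SO − ½·2·(Σα)² = (2/2)·3² = 9.
Deadweight loss = W^SO − W^NE = 2.5.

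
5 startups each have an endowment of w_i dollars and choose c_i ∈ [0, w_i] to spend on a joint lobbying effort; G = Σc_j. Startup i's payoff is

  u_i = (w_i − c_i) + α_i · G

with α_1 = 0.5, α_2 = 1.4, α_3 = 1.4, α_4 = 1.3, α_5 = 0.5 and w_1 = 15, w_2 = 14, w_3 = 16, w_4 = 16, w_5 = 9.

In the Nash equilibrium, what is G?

46

∂u_i/∂c_i = α_i − 1, so startup i contributes w_i if α_i > 1, else 0.
α_i > 1 for i ∈ {2, 3, 4}; NE contributions (0, 14, 16, 16, 0), G = 46.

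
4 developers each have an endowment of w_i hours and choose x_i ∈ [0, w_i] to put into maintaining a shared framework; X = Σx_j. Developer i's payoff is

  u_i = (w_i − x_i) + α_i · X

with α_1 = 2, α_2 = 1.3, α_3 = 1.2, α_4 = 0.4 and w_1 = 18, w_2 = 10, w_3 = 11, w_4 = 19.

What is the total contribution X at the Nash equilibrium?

39

∂u_i/∂x_i = α_i − 1, so developer i contributes w_i if α_i > 1, else 0.
α_i > 1 for i ∈ {1, 2, 3}; NE contributions (18, 10, 11, 0), X = 39.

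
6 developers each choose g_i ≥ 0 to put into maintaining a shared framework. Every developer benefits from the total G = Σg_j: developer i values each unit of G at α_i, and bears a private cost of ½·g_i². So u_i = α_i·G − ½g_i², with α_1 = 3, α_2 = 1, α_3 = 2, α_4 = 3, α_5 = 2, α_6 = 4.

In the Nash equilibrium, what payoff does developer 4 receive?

Developer i's FOC: ∂u_i/∂g_i = α_i − g_i = 0, so g_i* = α_i.
NE contributions = (3, 1, 2, 3, 2, 4); G = 15.
u_4 = α_4·G − ½·(g_4)² = 3·15 − ½·3² = 40.5.

40.5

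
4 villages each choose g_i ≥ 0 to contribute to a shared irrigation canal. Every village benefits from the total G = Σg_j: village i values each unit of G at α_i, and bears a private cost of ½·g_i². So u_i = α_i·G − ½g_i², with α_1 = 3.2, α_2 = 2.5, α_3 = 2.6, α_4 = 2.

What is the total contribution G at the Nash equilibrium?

Village i's FOC: ∂u_i/∂g_i = α_i − g_i = 0, so g_i* = α_i.
NE contributions = (3.2, 2.5, 2.6, 2); G = 10.3.

10.3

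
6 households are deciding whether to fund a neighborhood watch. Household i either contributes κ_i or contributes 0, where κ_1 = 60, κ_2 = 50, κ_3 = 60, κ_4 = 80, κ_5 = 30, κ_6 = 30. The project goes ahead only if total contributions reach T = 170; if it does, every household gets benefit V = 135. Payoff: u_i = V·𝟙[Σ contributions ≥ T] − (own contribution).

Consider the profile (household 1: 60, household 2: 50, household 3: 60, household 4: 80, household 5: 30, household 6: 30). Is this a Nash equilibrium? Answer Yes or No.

No

Total = 310 ≥ 170: provided.
Household 1 (pledges 60, payoff 75): dropping to 0 → total 250, payoff 135. Profitable deviation.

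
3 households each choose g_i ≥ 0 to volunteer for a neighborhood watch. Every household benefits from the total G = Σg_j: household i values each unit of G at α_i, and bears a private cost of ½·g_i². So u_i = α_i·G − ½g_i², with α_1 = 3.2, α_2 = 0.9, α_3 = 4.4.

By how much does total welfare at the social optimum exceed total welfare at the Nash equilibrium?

Household i's FOC: ∂u_i/∂g_i = α_i − g_i = 0, so g_i* = α_i.
NE contributions = (3.2, 0.9, 4.4); G = 8.5.
W^NE = (Σα)·G − ½Σα_i² = 8.5² − ½·30.41 = 57.045.
Planner sets g_i = Σα_j = 8.5 for every i, so G^SO = 3·8.5 = 25.5.
W^SO = (Σα)·G^SO − ½·3·(Σα)² = (3/2)·8.5² = 108.375.
Deadweight loss = W^SO − W^NE = 51.33.

51.33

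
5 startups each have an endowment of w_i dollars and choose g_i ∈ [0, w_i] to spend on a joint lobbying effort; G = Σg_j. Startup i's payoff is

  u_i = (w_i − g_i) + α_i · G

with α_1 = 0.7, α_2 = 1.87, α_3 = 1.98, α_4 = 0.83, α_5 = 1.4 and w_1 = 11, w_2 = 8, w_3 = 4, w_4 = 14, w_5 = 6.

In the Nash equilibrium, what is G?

∂u_i/∂g_i = α_i − 1, so startup i contributes w_i if α_i > 1, else 0.
α_i > 1 for i ∈ {2, 3, 5}; NE contributions (0, 8, 4, 0, 6), G = 18.

18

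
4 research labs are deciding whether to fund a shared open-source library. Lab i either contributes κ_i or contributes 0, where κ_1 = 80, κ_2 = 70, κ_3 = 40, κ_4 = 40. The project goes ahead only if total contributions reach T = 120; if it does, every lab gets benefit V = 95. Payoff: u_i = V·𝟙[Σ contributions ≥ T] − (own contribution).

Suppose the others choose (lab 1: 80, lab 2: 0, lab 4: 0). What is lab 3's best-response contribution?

Others' total = 80. Contributing 40 brings total to 120 ≥ 120: gain V − κ_3 = 55.
Best response: 40.

40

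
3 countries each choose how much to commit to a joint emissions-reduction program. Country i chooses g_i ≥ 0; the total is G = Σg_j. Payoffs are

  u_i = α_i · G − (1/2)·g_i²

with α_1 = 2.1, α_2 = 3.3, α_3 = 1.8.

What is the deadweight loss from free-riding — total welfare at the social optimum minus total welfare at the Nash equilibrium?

Country i's FOC: ∂u_i/∂g_i = α_i − g_i = 0, so g_i* = α_i.
NE contributions = (2.1, 3.3, 1.8); G = 7.2.
W^NE = (Σα)·G − ½Σα_i² = 7.2² − ½·18.54 = 42.57.
Planner sets g_i = Σα_j = 7.2 for every i, so G^SO = 3·7.2 = 21.6.
W^SO = (Σα)·G^SO − ½·3·(Σα)² = (3/2)·7.2² = 77.76.
Deadweight loss = W^SO − W^NE = 35.19.

35.19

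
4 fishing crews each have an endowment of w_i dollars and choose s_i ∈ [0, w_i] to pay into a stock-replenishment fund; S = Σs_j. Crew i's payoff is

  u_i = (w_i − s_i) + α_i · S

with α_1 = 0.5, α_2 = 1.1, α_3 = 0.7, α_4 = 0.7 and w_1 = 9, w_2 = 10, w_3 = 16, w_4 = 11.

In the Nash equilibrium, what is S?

∂u_i/∂s_i = α_i − 1, so crew i contributes w_i if α_i > 1, else 0.
α_i > 1 for i ∈ {2}; NE contributions (0, 10, 0, 0), S = 10.

10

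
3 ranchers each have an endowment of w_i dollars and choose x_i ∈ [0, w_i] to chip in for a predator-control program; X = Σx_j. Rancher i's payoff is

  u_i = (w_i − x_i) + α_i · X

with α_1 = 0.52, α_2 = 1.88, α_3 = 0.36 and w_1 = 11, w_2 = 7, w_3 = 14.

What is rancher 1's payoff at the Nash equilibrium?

∂u_i/∂x_i = α_i − 1, so rancher i contributes w_i if α_i > 1, else 0.
α_i > 1 for i ∈ {2}; NE contributions (0, 7, 0), X = 7.
u_1 = (11 − 0) + 0.52·7 = 14.64.

14.64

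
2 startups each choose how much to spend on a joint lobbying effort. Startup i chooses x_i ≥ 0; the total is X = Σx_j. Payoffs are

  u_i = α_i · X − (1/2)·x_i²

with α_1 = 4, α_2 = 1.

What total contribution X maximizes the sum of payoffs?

10

Planner FOC: ∂(Σu_j)/∂x_i = (Σα_j) − x_i = 0, so x_i^SO = Σα_j = 5 for every i; X^SO = 10.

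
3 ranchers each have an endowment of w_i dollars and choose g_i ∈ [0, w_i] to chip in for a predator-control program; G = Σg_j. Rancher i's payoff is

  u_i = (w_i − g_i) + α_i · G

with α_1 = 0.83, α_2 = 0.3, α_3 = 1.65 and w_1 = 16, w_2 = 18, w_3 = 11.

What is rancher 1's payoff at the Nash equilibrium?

25.13

∂u_i/∂g_i = α_i − 1, so rancher i contributes w_i if α_i > 1, else 0.
α_i > 1 for i ∈ {3}; NE contributions (0, 0, 11), G = 11.
u_1 = (16 − 0) + 0.83·11 = 25.13.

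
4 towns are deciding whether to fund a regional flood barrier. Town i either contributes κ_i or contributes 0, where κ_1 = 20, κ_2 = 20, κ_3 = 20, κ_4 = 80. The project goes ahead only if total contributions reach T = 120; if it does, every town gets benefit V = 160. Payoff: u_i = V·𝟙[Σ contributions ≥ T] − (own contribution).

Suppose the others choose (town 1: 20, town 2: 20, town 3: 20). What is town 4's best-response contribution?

80

Others' total = 60. Contributing 80 brings total to 140 ≥ 120: gain V − κ_4 = 80.
Best response: 80.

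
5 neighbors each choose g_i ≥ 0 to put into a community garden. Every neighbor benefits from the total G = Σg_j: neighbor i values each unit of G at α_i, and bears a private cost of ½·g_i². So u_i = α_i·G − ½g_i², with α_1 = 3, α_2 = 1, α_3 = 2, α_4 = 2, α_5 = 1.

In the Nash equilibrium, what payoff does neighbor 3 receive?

Neighbor i's FOC: ∂u_i/∂g_i = α_i − g_i = 0, so g_i* = α_i.
NE contributions = (3, 1, 2, 2, 1); G = 9.
u_3 = α_3·G − ½·(g_3)² = 2·9 − ½·2² = 16.

16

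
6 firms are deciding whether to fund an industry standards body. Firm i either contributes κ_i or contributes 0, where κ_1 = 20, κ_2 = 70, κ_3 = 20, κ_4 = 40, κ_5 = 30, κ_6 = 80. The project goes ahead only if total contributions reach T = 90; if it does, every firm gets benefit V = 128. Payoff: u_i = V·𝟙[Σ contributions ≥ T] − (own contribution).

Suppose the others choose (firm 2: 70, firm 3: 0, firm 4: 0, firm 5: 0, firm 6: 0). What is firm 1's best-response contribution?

20

Others' total = 70. Contributing 20 brings total to 90 ≥ 90: gain V − κ_1 = 108.
Best response: 20.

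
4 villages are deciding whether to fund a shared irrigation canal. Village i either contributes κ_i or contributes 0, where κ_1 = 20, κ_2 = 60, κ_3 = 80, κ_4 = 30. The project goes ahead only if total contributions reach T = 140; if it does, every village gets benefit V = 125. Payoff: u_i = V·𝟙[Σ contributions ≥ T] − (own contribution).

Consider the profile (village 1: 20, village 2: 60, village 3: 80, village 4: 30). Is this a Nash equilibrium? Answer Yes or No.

No

Total = 190 ≥ 140: provided.
Village 1 (pledges 20, payoff 105): dropping to 0 → total 170, payoff 125. Profitable deviation.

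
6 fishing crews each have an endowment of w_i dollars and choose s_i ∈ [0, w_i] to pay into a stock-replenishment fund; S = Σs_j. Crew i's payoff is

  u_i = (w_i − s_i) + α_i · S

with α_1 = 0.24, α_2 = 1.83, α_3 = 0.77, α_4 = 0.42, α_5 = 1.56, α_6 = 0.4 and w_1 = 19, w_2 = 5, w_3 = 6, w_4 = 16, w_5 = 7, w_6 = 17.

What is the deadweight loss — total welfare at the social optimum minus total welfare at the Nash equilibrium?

∂u_i/∂s_i = α_i − 1, so crew i contributes w_i if α_i > 1, else 0.
α_i > 1 for i ∈ {2, 5}; NE contributions (0, 5, 0, 0, 7, 0), S = 12.
W^NE = Σw_i − S^NE + (Σα_i)·S^NE = 70 + 4.22·12 = 120.64.
Planner: ∂(Σu_j)/∂s_i = Σα_j − 1 = 4.22 > 0, so everyone contributes w_i; S^SO = 70, W^SO = 70 + 4.22·70 = 365.4.
Deadweight loss = 244.76.

244.76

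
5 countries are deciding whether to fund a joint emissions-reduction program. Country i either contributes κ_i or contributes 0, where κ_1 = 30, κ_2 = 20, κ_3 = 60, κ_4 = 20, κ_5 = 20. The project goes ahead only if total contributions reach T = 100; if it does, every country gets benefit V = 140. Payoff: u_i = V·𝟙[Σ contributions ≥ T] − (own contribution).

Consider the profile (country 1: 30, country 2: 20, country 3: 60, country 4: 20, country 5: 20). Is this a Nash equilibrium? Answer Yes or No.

No

Total = 150 ≥ 100: provided.
Country 1 (pledges 30, payoff 110): dropping to 0 → total 120, payoff 140. Profitable deviation.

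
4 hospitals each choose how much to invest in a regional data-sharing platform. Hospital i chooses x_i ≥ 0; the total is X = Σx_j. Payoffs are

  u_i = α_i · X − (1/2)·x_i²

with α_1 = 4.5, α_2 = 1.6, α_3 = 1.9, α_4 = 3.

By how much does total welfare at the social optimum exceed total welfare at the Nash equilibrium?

Hospital i's FOC: ∂u_i/∂x_i = α_i − x_i = 0, so x_i* = α_i.
NE contributions = (4.5, 1.6, 1.9, 3); X = 11.
W^NE = (Σα)·X − ½Σα_i² = 11² − ½·35.42 = 103.29.
Planner sets x_i = Σα_j = 11 for every i, so X^SO = 4·11 = 44.
W^SO = (Σα)·X^SO − ½·4·(Σα)² = (4/2)·11² = 242.
Deadweight loss = W^SO − W^NE = 138.71.

138.71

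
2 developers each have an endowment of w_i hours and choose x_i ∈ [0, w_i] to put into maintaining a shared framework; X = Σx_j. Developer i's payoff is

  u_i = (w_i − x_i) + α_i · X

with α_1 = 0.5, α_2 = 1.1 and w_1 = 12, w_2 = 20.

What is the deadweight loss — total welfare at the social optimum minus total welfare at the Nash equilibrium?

7.2

∂u_i/∂x_i = α_i − 1, so developer i contributes w_i if α_i > 1, else 0.
α_i > 1 for i ∈ {2}; NE contributions (0, 20), X = 20.
W^NE = Σw_i − X^NE + (Σα_i)·X^NE = 32 + 0.6·20 = 44.
Planner: ∂(Σu_j)/∂x_i = Σα_j − 1 = 0.6 > 0, so everyone contributes w_i; X^SO = 32, W^SO = 32 + 0.6·32 = 51.2.
Deadweight loss = 7.2.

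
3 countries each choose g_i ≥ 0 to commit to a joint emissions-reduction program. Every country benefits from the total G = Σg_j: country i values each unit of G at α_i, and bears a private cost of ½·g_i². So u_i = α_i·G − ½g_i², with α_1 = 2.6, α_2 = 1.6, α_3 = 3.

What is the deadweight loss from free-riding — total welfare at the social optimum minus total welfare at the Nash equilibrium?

Country i's FOC: ∂u_i/∂g_i = α_i − g_i = 0, so g_i* = α_i.
NE contributions = (2.6, 1.6, 3); G = 7.2.
W^NE = (Σα)·G − ½Σα_i² = 7.2² − ½·18.32 = 42.68.
Planner sets g_i = Σα_j = 7.2 for every i, so G^SO = 3·7.2 = 21.6.
W^SO = (Σα)·G^SO − ½·3·(Σα)² = (3/2)·7.2² = 77.76.
Deadweight loss = W^SO − W^NE = 35.08.

35.08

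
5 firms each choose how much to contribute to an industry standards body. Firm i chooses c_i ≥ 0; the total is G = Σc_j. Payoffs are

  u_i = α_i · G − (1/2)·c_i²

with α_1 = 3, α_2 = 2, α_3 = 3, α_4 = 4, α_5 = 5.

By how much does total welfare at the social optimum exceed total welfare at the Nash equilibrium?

465

Firm i's FOC: ∂u_i/∂c_i = α_i − c_i = 0, so c_i* = α_i.
NE contributions = (3, 2, 3, 4, 5); G = 17.
W^NE = (Σα)·G − ½Σα_i² = 17² − ½·63 = 257.5.
Planner sets c_i = Σα_j = 17 for every i, so G^SO = 5·17 = 85.
W^SO = (Σα)·G^SO − ½·5·(Σα)² = (5/2)·17² = 722.5.
Deadweight loss = W^SO − W^NE = 465.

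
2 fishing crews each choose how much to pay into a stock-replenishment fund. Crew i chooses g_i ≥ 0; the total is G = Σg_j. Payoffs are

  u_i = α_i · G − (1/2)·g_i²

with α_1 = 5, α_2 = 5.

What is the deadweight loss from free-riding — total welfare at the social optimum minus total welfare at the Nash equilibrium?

25

Crew i's FOC: ∂u_i/∂g_i = α_i − g_i = 0, so g_i* = α_i.
NE contributions = (5, 5); G = 10.
W^NE = (Σα)·G − ½Σα_i² = 10² − ½·50 = 75.
Planner sets g_i = Σα_j = 10 for every i, so G^SO = 2·10 = 20.
W^SO = (Σα)·G^SO − ½·2·(Σα)² = (2/2)·10² = 100.
Deadweight loss = W^SO − W^NE = 25.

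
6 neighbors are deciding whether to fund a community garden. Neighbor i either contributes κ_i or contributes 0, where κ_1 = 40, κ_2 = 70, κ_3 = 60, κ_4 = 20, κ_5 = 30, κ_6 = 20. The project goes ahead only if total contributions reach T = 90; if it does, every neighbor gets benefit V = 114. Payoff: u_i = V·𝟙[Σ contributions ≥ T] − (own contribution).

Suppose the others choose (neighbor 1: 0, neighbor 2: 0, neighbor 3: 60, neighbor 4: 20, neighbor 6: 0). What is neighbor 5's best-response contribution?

Others' total = 80. Contributing 30 brings total to 110 ≥ 90: gain V − κ_5 = 84.
Best response: 30.

30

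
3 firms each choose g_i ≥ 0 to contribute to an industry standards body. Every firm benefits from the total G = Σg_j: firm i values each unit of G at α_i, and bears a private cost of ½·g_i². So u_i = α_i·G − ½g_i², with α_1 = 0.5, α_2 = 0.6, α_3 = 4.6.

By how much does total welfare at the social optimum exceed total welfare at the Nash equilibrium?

Firm i's FOC: ∂u_i/∂g_i = α_i − g_i = 0, so g_i* = α_i.
NE contributions = (0.5, 0.6, 4.6); G = 5.7.
W^NE = (Σα)·G − ½Σα_i² = 5.7² − ½·21.77 = 21.605.
Planner sets g_i = Σα_j = 5.7 for every i, so G^SO = 3·5.7 = 17.1.
W^SO = (Σα)·G^SO − ½·3·(Σα)² = (3/2)·5.7² = 48.735.
Deadweight loss = W^SO − W^NE = 27.13.

27.13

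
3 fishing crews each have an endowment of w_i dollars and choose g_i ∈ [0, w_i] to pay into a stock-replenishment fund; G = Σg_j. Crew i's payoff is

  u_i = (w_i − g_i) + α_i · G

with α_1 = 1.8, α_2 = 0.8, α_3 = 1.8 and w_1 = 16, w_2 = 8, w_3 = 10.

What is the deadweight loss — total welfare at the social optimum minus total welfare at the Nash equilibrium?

27.2

∂u_i/∂g_i = α_i − 1, so crew i contributes w_i if α_i > 1, else 0.
α_i > 1 for i ∈ {1, 3}; NE contributions (16, 0, 10), G = 26.
W^NE = Σw_i − G^NE + (Σα_i)·G^NE = 34 + 3.4·26 = 122.4.
Planner: ∂(Σu_j)/∂g_i = Σα_j − 1 = 3.4 > 0, so everyone contributes w_i; G^SO = 34, W^SO = 34 + 3.4·34 = 149.6.
Deadweight loss = 27.2.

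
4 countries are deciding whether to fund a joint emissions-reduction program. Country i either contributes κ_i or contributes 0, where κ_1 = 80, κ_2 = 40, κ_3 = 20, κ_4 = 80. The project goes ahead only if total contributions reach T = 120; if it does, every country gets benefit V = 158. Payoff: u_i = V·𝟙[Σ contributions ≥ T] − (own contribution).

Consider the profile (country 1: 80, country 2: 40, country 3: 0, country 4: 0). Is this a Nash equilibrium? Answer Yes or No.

Total = 120 ≥ 120: provided.
Country 1 (pledges 80, payoff 78): dropping to 0 → total 40, payoff 0. No gain.
Country 2 (pledges 40, payoff 118): dropping to 0 → total 80, payoff 0. No gain.
Country 3 (pledges 0, payoff 158): pledging 20 → total 140, payoff 138. No gain.
Country 4 (pledges 0, payoff 158): pledging 80 → total 200, payoff 78. No gain.

Yes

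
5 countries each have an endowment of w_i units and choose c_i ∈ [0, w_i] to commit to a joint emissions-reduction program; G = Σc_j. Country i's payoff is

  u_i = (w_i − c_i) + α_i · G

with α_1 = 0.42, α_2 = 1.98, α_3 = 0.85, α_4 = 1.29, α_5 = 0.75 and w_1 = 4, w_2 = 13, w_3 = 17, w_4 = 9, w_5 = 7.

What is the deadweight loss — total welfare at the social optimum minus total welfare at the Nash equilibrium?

120.12

∂u_i/∂c_i = α_i − 1, so country i contributes w_i if α_i > 1, else 0.
α_i > 1 for i ∈ {2, 4}; NE contributions (0, 13, 0, 9, 0), G = 22.
W^NE = Σw_i − G^NE + (Σα_i)·G^NE = 50 + 4.29·22 = 144.38.
Planner: ∂(Σu_j)/∂c_i = Σα_j − 1 = 4.29 > 0, so everyone contributes w_i; G^SO = 50, W^SO = 50 + 4.29·50 = 264.5.
Deadweight loss = 120.12.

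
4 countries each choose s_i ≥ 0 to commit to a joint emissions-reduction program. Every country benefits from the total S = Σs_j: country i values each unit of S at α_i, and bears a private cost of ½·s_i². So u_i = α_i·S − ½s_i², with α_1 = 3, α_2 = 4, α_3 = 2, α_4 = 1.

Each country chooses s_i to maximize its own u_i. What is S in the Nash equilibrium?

Country i's FOC: ∂u_i/∂s_i = α_i − s_i = 0, so s_i* = α_i.
NE contributions = (3, 4, 2, 1); S = 10.

10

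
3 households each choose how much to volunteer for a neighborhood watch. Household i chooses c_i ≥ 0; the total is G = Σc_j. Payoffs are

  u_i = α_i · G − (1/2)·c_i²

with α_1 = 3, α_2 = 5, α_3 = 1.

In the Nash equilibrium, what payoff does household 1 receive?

Household i's FOC: ∂u_i/∂c_i = α_i − c_i = 0, so c_i* = α_i.
NE contributions = (3, 5, 1); G = 9.
u_1 = α_1·G − ½·(c_1)² = 3·9 − ½·3² = 22.5.

22.5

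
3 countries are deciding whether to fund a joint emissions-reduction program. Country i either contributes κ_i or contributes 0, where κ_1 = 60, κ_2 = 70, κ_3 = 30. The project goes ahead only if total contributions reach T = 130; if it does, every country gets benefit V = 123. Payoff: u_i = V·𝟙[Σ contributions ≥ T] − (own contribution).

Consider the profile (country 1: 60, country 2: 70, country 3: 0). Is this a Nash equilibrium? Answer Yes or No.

Total = 130 ≥ 130: provided.
Country 1 (pledges 60, payoff 63): dropping to 0 → total 70, payoff 0. No gain.
Country 2 (pledges 70, payoff 53): dropping to 0 → total 60, payoff 0. No gain.
Country 3 (pledges 0, payoff 123): pledging 30 → total 160, payoff 93. No gain.

Yes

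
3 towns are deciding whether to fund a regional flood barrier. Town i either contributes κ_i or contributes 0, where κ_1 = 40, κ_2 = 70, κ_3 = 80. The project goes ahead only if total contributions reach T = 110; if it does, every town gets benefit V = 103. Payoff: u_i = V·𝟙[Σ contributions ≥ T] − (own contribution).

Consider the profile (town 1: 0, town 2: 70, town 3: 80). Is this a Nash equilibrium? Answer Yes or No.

Total = 150 ≥ 110: provided.
Town 1 (pledges 0, payoff 103): pledging 40 → total 190, payoff 63. No gain.
Town 2 (pledges 70, payoff 33): dropping to 0 → total 80, payoff 0. No gain.
Town 3 (pledges 80, payoff 23): dropping to 0 → total 70, payoff 0. No gain.

Yes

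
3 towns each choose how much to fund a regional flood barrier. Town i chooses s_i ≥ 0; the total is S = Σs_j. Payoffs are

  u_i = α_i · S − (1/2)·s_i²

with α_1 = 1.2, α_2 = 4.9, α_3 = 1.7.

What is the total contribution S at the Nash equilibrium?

7.8

Town i's FOC: ∂u_i/∂s_i = α_i − s_i = 0, so s_i* = α_i.
NE contributions = (1.2, 4.9, 1.7); S = 7.8.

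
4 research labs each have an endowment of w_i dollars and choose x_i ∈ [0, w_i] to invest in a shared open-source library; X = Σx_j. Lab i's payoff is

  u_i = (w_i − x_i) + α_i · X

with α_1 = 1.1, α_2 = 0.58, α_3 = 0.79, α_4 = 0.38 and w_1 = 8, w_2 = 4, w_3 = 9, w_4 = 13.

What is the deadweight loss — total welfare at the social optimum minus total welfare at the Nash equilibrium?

∂u_i/∂x_i = α_i − 1, so lab i contributes w_i if α_i > 1, else 0.
α_i > 1 for i ∈ {1}; NE contributions (8, 0, 0, 0), X = 8.
W^NE = Σw_i − X^NE + (Σα_i)·X^NE = 34 + 1.85·8 = 48.8.
Planner: ∂(Σu_j)/∂x_i = Σα_j − 1 = 1.85 > 0, so everyone contributes w_i; X^SO = 34, W^SO = 34 + 1.85·34 = 96.9.
Deadweight loss = 48.1.

48.1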